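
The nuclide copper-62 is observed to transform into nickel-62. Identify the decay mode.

beta-plus decay or electron capture

ΔA = 62 − 62 = 0; ΔZ = 28 − 29 = -1.
A is unchanged and Z drops by 1 — a proton has become a neutron (β⁺ emission or electron capture).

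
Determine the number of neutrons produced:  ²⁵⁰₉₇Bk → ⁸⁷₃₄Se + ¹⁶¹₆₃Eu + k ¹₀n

2

Conserve mass number: 250 = 87 + 161 + k, so k = 250 − 248 = 2.
Check atomic number: 97 = 34 + 63 + 0 = 97. ✓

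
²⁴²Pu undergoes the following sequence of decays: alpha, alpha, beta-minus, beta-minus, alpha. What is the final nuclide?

Th-230

Start: (A, Z) = (242, 94).
After α: (238, 92).
After α: (234, 90).
After β⁻: (234, 91).
After β⁻: (234, 92).
After α: (230, 90).
Z = 90 is thorium.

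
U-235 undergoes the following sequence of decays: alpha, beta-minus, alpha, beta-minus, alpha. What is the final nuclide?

Start: (A, Z) = (235, 92).
After α: (231, 90).
After β⁻: (231, 91).
After α: (227, 89).
After β⁻: (227, 90).
After α: (223, 88).
Z = 88 is radium.

Ra-223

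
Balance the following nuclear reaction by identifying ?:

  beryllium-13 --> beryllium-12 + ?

Conserve mass number: 13 = 12 + A, so A = 1.
Conserve atomic number: 4 = 4 + Z, so Z = 0.
A = 1 and Z = 0 is neutron — a neutron.

neutron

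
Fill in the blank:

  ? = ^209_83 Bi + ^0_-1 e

Pb-209

Conserve mass number: A = 209 + 0, so A = 209.
Conserve atomic number: Z = 83 − 1, so Z = 82.
Z = 82 is lead, so the species is ^209_82 Pb.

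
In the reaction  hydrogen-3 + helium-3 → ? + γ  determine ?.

Li-6

Conserve mass number: 3 + 3 = A + 0, so A = 6.
Conserve atomic number: 1 + 2 = Z + 0, so Z = 3.
Z = 3 is lithium, so the species is lithium-6.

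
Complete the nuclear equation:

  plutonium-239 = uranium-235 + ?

Conserve mass number: 239 = 235 + A, so A = 4.
Conserve atomic number: 94 = 92 + Z, so Z = 2.
A = 4 and Z = 2 is helium-4 — an alpha particle.

alpha particle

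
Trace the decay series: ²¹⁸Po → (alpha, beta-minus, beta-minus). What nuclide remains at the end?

Start: (A, Z) = (218, 84).
After α: (214, 82).
After β⁻: (214, 83).
After β⁻: (214, 84).
Z = 84 is polonium.

Po-214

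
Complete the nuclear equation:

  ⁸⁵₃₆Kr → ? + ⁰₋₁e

Rb-85

Conserve mass number: 85 = A + 0, so A = 85.
Conserve atomic number: 36 = Z − 1, so Z = 37.
Z = 37 is rubidium, so the species is ⁸⁵₃₇Rb.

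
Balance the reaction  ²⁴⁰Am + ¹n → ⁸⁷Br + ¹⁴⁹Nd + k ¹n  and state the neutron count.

5

Conserve mass number: 241 = 87 + 149 + k, so k = 241 − 236 = 5.
Check atomic number: 95 = 35 + 60 + 0 = 95. ✓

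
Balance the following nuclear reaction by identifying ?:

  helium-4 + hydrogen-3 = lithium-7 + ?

gamma ray

Conserve mass number: 4 + 3 = 7 + A, so A = 0.
Conserve atomic number: 2 + 1 = 3 + Z, so Z = 0.
A = 0 and Z = 0 is γ — a gamma ray.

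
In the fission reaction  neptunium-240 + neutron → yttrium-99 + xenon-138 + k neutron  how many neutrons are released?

4

Conserve mass number: 241 = 99 + 138 + k, so k = 241 − 237 = 4.
Check atomic number: 93 = 39 + 54 + 0 = 93. ✓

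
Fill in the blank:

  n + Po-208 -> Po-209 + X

Conserve mass number: 1 + 208 = 209 + A, so A = 0.
Conserve atomic number: 0 + 84 = 84 + Z, so Z = 0.
A = 0 and Z = 0 is γ — a gamma ray.

gamma ray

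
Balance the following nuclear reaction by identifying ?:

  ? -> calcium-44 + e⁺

Sc-44

Conserve mass number: A = 44 + 0, so A = 44.
Conserve atomic number: Z = 20 + 1, so Z = 21.
Z = 21 is scandium, so the species is scandium-44.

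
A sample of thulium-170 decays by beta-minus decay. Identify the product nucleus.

Yb-170

Beta-minus decay: mass number changes by +0, atomic number by +1.
A: 170 = 170; Z: 69 + 1 = 70.
Z = 70 is ytterbium, so the daughter is ytterbium-170.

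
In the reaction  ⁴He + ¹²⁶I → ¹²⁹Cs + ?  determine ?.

Conserve mass number: 4 + 126 = 129 + A, so A = 1.
Conserve atomic number: 2 + 53 = 55 + Z, so Z = 0.
A = 1 and Z = 0 is ¹n — a neutron.

neutron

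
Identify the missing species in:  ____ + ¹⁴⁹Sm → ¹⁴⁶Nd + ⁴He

neutron

Conserve mass number: A + 149 = 146 + 4, so A = 1.
Conserve atomic number: Z + 62 = 60 + 2, so Z = 0.
A = 1 and Z = 0 is ¹n — a neutron.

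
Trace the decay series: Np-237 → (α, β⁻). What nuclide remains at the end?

U-233

Start: (A, Z) = (237, 93).
After α: (233, 91).
After β⁻: (233, 92).
Z = 92 is uranium.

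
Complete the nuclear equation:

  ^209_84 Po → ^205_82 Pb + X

alpha particle

Conserve mass number: 209 = 205 + A, so A = 4.
Conserve atomic number: 84 = 82 + Z, so Z = 2.
A = 4 and Z = 2 is ^4_2 He — an alpha particle.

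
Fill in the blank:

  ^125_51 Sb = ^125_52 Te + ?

beta-minus particle

Conserve mass number: 125 = 125 + A, so A = 0.
Conserve atomic number: 51 = 52 + Z, so Z = -1.
A = 0 and Z = -1 is ^0_-1 e — a beta-minus particle.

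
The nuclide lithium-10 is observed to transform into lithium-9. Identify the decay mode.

neutron emission

ΔA = 9 − 10 = -1; ΔZ = 3 − 3 = +0.
A drops by 1 with Z unchanged — a neutron was emitted.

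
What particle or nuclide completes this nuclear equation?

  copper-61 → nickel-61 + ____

positron

Conserve mass number: 61 = 61 + A, so A = 0.
Conserve atomic number: 29 = 28 + Z, so Z = 1.
A = 0 and Z = 1 is e⁺ — a positron.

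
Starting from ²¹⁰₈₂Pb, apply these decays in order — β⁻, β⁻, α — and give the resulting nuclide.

Start: (A, Z) = (210, 82).
After β⁻: (210, 83).
After β⁻: (210, 84).
After α: (206, 82).
Z = 82 is lead.

Pb-206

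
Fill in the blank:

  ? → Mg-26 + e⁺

Al-26

Conserve mass number: A = 26 + 0, so A = 26.
Conserve atomic number: Z = 12 + 1, so Z = 13.
Z = 13 is aluminium, so the species is Al-26.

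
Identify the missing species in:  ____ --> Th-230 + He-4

Conserve mass number: A = 230 + 4, so A = 234.
Conserve atomic number: Z = 90 + 2, so Z = 92.
Z = 92 is uranium, so the species is U-234.

U-234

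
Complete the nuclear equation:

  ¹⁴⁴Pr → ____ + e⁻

Conserve mass number: 144 = A + 0, so A = 144.
Conserve atomic number: 59 = Z − 1, so Z = 60.
Z = 60 is neodymium, so the species is ¹⁴⁴Nd.

Nd-144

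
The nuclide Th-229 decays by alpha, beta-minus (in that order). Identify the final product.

Ac-225

Start: (A, Z) = (229, 90).
After α: (225, 88).
After β⁻: (225, 89).
Z = 89 is actinium.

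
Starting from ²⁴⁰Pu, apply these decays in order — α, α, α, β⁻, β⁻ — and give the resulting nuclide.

Th-228

Start: (A, Z) = (240, 94).
After α: (236, 92).
After α: (232, 90).
After α: (228, 88).
After β⁻: (228, 89).
After β⁻: (228, 90).
Z = 90 is thorium.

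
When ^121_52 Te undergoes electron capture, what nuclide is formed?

Electron capture: mass number changes by +0, atomic number by -1.
A: 121 = 121; Z: 52 − 1 = 51.
Z = 51 is antimony, so the daughter is ^121_51 Sb.

Sb-121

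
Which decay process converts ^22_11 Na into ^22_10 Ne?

ΔA = 22 − 22 = 0; ΔZ = 10 − 11 = -1.
A is unchanged and Z drops by 1 — a proton has become a neutron (β⁺ emission or electron capture).

beta-plus decay or electron capture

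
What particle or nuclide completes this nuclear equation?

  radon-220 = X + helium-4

Po-216

Conserve mass number: 220 = A + 4, so A = 216.
Conserve atomic number: 86 = Z + 2, so Z = 84.
Z = 84 is polonium, so the species is polonium-216.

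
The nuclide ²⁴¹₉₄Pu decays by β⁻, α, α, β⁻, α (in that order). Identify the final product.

Start: (A, Z) = (241, 94).
After β⁻: (241, 95).
After α: (237, 93).
After α: (233, 91).
After β⁻: (233, 92).
After α: (229, 90).
Z = 90 is thorium.

Th-229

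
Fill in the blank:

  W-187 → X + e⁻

Conserve mass number: 187 = A + 0, so A = 187.
Conserve atomic number: 74 = Z − 1, so Z = 75.
Z = 75 is rhenium, so the species is Re-187.

Re-187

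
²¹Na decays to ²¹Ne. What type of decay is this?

beta-plus decay or electron capture

ΔA = 21 − 21 = 0; ΔZ = 10 − 11 = -1.
A is unchanged and Z drops by 1 — a proton has become a neutron (β⁺ emission or electron capture).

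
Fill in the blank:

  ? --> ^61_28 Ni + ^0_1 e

Cu-61

Conserve mass number: A = 61 + 0, so A = 61.
Conserve atomic number: Z = 28 + 1, so Z = 29.
Z = 29 is copper, so the species is ^61_29 Cu.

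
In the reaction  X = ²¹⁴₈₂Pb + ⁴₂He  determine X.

Po-218

Conserve mass number: A = 214 + 4, so A = 218.
Conserve atomic number: Z = 82 + 2, so Z = 84.
Z = 84 is polonium, so the species is ²¹⁸₈₄Po.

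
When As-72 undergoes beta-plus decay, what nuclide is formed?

Beta-plus decay: mass number changes by +0, atomic number by -1.
A: 72 = 72; Z: 33 − 1 = 32.
Z = 32 is germanium, so the daughter is Ge-72.

Ge-72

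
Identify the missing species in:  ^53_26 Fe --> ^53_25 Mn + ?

Conserve mass number: 53 = 53 + A, so A = 0.
Conserve atomic number: 26 = 25 + Z, so Z = 1.
A = 0 and Z = 1 is ^0_1 e — a positron.

positron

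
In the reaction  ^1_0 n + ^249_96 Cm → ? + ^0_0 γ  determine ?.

Conserve mass number: 1 + 249 = A + 0, so A = 250.
Conserve atomic number: 0 + 96 = Z + 0, so Z = 96.
Z = 96 is curium, so the species is ^250_96 Cm.

Cm-250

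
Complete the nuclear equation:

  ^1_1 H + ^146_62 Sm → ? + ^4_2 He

Conserve mass number: 1 + 146 = A + 4, so A = 143.
Conserve atomic number: 1 + 62 = Z + 2, so Z = 61.
Z = 61 is promethium, so the species is ^143_61 Pm.

Pm-143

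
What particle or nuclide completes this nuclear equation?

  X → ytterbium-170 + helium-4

Conserve mass number: A = 170 + 4, so A = 174.
Conserve atomic number: Z = 70 + 2, so Z = 72.
Z = 72 is hafnium, so the species is hafnium-174.

Hf-174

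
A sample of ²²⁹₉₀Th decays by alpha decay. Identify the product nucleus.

Ra-225

Alpha decay: mass number changes by -4, atomic number by -2.
A: 229 − 4 = 225; Z: 90 − 2 = 88.
Z = 88 is radium, so the daughter is ²²⁵₈₈Ra.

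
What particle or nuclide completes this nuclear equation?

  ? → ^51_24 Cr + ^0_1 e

Mn-51

Conserve mass number: A = 51 + 0, so A = 51.
Conserve atomic number: Z = 24 + 1, so Z = 25.
Z = 25 is manganese, so the species is ^51_25 Mn.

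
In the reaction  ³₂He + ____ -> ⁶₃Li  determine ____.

Conserve mass number: 3 + A = 6, so A = 3.
Conserve atomic number: 2 + Z = 3, so Z = 1.
A = 3 and Z = 1 is ³₁H — a triton.

triton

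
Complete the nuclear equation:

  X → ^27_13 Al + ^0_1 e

Si-27

Conserve mass number: A = 27 + 0, so A = 27.
Conserve atomic number: Z = 13 + 1, so Z = 14.
Z = 14 is silicon, so the species is ^27_14 Si.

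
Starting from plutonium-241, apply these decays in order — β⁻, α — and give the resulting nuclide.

Np-237

Start: (A, Z) = (241, 94).
After β⁻: (241, 95).
After α: (237, 93).
Z = 93 is neptunium.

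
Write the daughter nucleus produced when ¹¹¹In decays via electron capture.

Cd-111

Electron capture: mass number changes by +0, atomic number by -1.
A: 111 = 111; Z: 49 − 1 = 48.
Z = 48 is cadmium, so the daughter is ¹¹¹Cd.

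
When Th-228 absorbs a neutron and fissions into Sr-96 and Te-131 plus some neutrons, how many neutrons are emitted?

2

Conserve mass number: 229 = 96 + 131 + k, so k = 229 − 227 = 2.
Check atomic number: 90 = 38 + 52 + 0 = 90. ✓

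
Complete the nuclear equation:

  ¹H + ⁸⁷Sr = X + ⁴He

Conserve mass number: 1 + 87 = A + 4, so A = 84.
Conserve atomic number: 1 + 38 = Z + 2, so Z = 37.
Z = 37 is rubidium, so the species is ⁸⁴Rb.

Rb-84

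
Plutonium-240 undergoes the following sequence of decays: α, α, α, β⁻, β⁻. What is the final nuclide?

Start: (A, Z) = (240, 94).
After α: (236, 92).
After α: (232, 90).
After α: (228, 88).
After β⁻: (228, 89).
After β⁻: (228, 90).
Z = 90 is thorium.

Th-228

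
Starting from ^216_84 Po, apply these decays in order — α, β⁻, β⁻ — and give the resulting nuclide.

Po-212

Start: (A, Z) = (216, 84).
After α: (212, 82).
After β⁻: (212, 83).
After β⁻: (212, 84).
Z = 84 is polonium.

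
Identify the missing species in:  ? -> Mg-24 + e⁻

Conserve mass number: A = 24 + 0, so A = 24.
Conserve atomic number: Z = 12 − 1, so Z = 11.
Z = 11 is sodium, so the species is Na-24.

Na-24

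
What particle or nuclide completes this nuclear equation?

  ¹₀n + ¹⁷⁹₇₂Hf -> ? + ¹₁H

Conserve mass number: 1 + 179 = A + 1, so A = 179.
Conserve atomic number: 0 + 72 = Z + 1, so Z = 71.
Z = 71 is lutetium, so the species is ¹⁷⁹₇₁Lu.

Lu-179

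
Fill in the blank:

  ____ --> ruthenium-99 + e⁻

Tc-99

Conserve mass number: A = 99 + 0, so A = 99.
Conserve atomic number: Z = 44 − 1, so Z = 43.
Z = 43 is technetium, so the species is technetium-99.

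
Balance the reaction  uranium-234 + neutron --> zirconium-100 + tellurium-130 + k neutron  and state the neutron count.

Conserve mass number: 235 = 100 + 130 + k, so k = 235 − 230 = 5.
Check atomic number: 92 = 40 + 52 + 0 = 92. ✓

5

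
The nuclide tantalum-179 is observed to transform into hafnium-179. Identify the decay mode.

ΔA = 179 − 179 = 0; ΔZ = 72 − 73 = -1.
A is unchanged and Z drops by 1 — a proton has become a neutron (β⁺ emission or electron capture).

beta-plus decay or electron capture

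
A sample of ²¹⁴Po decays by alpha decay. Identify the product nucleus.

Pb-210

Alpha decay: mass number changes by -4, atomic number by -2.
A: 214 − 4 = 210; Z: 84 − 2 = 82.
Z = 82 is lead, so the daughter is ²¹⁰Pb.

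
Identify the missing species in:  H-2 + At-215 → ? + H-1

Conserve mass number: 2 + 215 = A + 1, so A = 216.
Conserve atomic number: 1 + 85 = Z + 1, so Z = 85.
Z = 85 is astatine, so the species is At-216.

At-216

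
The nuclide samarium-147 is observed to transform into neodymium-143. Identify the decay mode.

alpha decay

ΔA = 143 − 147 = -4; ΔZ = 60 − 62 = -2.
A drops by 4 and Z drops by 2 — the signature of alpha emission.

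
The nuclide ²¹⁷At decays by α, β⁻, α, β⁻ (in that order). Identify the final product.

Start: (A, Z) = (217, 85).
After α: (213, 83).
After β⁻: (213, 84).
After α: (209, 82).
After β⁻: (209, 83).
Z = 83 is bismuth.

Bi-209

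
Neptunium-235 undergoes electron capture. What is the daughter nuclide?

U-235

Electron capture: mass number changes by +0, atomic number by -1.
A: 235 = 235; Z: 93 − 1 = 92.
Z = 92 is uranium, so the daughter is uranium-235.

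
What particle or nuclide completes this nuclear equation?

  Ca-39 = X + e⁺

K-39

Conserve mass number: 39 = A + 0, so A = 39.
Conserve atomic number: 20 = Z + 1, so Z = 19.
Z = 19 is potassium, so the species is K-39.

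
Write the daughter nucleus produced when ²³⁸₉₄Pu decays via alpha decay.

U-234

Alpha decay: mass number changes by -4, atomic number by -2.
A: 238 − 4 = 234; Z: 94 − 2 = 92.
Z = 92 is uranium, so the daughter is ²³⁴₉₂U.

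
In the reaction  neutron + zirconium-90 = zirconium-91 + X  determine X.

Conserve mass number: 1 + 90 = 91 + A, so A = 0.
Conserve atomic number: 0 + 40 = 40 + Z, so Z = 0.
A = 0 and Z = 0 is γ — a gamma ray.

gamma ray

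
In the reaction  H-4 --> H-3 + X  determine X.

neutron

Conserve mass number: 4 = 3 + A, so A = 1.
Conserve atomic number: 1 = 1 + Z, so Z = 0.
A = 1 and Z = 0 is n — a neutron.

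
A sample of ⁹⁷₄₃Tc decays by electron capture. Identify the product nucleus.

Electron capture: mass number changes by +0, atomic number by -1.
A: 97 = 97; Z: 43 − 1 = 42.
Z = 42 is molybdenum, so the daughter is ⁹⁷₄₂Mo.

Mo-97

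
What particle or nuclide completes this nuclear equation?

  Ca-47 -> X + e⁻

Sc-47

Conserve mass number: 47 = A + 0, so A = 47.
Conserve atomic number: 20 = Z − 1, so Z = 21.
Z = 21 is scandium, so the species is Sc-47.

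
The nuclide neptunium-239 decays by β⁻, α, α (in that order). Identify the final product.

Start: (A, Z) = (239, 93).
After β⁻: (239, 94).
After α: (235, 92).
After α: (231, 90).
Z = 90 is thorium.

Th-231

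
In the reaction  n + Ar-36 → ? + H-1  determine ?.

Conserve mass number: 1 + 36 = A + 1, so A = 36.
Conserve atomic number: 0 + 18 = Z + 1, so Z = 17.
Z = 17 is chlorine, so the species is Cl-36.

Cl-36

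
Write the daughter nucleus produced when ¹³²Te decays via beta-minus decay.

I-132

Beta-minus decay: mass number changes by +0, atomic number by +1.
A: 132 = 132; Z: 52 + 1 = 53.
Z = 53 is iodine, so the daughter is ¹³²I.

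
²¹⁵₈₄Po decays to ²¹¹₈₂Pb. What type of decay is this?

alpha decay

ΔA = 211 − 215 = -4; ΔZ = 82 − 84 = -2.
A drops by 4 and Z drops by 2 — the signature of alpha emission.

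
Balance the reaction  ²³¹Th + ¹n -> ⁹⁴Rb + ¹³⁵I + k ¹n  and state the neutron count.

Conserve mass number: 232 = 94 + 135 + k, so k = 232 − 229 = 3.
Check atomic number: 90 = 37 + 53 + 0 = 90. ✓

3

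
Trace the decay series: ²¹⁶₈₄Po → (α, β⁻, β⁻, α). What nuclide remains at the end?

Pb-208

Start: (A, Z) = (216, 84).
After α: (212, 82).
After β⁻: (212, 83).
After β⁻: (212, 84).
After α: (208, 82).
Z = 82 is lead.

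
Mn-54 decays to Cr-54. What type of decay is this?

ΔA = 54 − 54 = 0; ΔZ = 24 − 25 = -1.
A is unchanged and Z drops by 1 — a proton has become a neutron (β⁺ emission or electron capture).

beta-plus decay or electron capture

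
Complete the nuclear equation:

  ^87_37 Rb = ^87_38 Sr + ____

Conserve mass number: 87 = 87 + A, so A = 0.
Conserve atomic number: 37 = 38 + Z, so Z = -1.
A = 0 and Z = -1 is ^0_-1 e — a beta-minus particle.

beta-minus particle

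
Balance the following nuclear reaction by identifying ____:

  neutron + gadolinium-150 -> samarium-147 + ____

Conserve mass number: 1 + 150 = 147 + A, so A = 4.
Conserve atomic number: 0 + 64 = 62 + Z, so Z = 2.
A = 4 and Z = 2 is helium-4 — an alpha particle.

alpha particle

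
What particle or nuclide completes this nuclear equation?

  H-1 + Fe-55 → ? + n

Co-55

Conserve mass number: 1 + 55 = A + 1, so A = 55.
Conserve atomic number: 1 + 26 = Z + 0, so Z = 27.
Z = 27 is cobalt, so the species is Co-55.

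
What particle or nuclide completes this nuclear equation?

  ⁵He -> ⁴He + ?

neutron

Conserve mass number: 5 = 4 + A, so A = 1.
Conserve atomic number: 2 = 2 + Z, so Z = 0.
A = 1 and Z = 0 is ¹n — a neutron.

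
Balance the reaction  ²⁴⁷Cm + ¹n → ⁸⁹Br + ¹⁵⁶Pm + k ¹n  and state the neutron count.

3

Conserve mass number: 248 = 89 + 156 + k, so k = 248 − 245 = 3.
Check atomic number: 96 = 35 + 61 + 0 = 96. ✓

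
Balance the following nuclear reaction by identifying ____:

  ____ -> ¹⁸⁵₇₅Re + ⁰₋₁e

Conserve mass number: A = 185 + 0, so A = 185.
Conserve atomic number: Z = 75 − 1, so Z = 74.
Z = 74 is tungsten, so the species is ¹⁸⁵₇₄W.

W-185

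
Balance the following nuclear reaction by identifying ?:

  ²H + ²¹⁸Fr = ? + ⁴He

Rn-216

Conserve mass number: 2 + 218 = A + 4, so A = 216.
Conserve atomic number: 1 + 87 = Z + 2, so Z = 86.
Z = 86 is radon, so the species is ²¹⁶Rn.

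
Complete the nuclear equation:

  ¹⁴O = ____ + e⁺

N-14

Conserve mass number: 14 = A + 0, so A = 14.
Conserve atomic number: 8 = Z + 1, so Z = 7.
Z = 7 is nitrogen, so the species is ¹⁴N.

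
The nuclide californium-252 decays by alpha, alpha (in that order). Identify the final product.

Pu-244

Start: (A, Z) = (252, 98).
After α: (248, 96).
After α: (244, 94).
Z = 94 is plutonium.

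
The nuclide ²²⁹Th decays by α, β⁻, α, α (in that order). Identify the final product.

At-217

Start: (A, Z) = (229, 90).
After α: (225, 88).
After β⁻: (225, 89).
After α: (221, 87).
After α: (217, 85).
Z = 85 is astatine.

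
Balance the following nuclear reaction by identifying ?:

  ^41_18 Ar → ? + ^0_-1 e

K-41

Conserve mass number: 41 = A + 0, so A = 41.
Conserve atomic number: 18 = Z − 1, so Z = 19.
Z = 19 is potassium, so the species is ^41_19 K.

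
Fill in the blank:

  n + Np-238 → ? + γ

Np-239

Conserve mass number: 1 + 238 = A + 0, so A = 239.
Conserve atomic number: 0 + 93 = Z + 0, so Z = 93.
Z = 93 is neptunium, so the species is Np-239.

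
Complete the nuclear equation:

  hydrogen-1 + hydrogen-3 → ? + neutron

He-3

Conserve mass number: 1 + 3 = A + 1, so A = 3.
Conserve atomic number: 1 + 1 = Z + 0, so Z = 2.
Z = 2 is helium, so the species is helium-3.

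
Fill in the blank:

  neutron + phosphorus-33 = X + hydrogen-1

Si-33

Conserve mass number: 1 + 33 = A + 1, so A = 33.
Conserve atomic number: 0 + 15 = Z + 1, so Z = 14.
Z = 14 is silicon, so the species is silicon-33.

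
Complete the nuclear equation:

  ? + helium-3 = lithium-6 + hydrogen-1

alpha particle

Conserve mass number: A + 3 = 6 + 1, so A = 4.
Conserve atomic number: Z + 2 = 3 + 1, so Z = 2.
A = 4 and Z = 2 is helium-4 — an alpha particle.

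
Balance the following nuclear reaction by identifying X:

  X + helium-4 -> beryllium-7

Conserve mass number: A + 4 = 7, so A = 3.
Conserve atomic number: Z + 2 = 4, so Z = 2.
Z = 2 is helium, so the species is helium-3.

He-3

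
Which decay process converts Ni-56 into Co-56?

ΔA = 56 − 56 = 0; ΔZ = 27 − 28 = -1.
A is unchanged and Z drops by 1 — a proton has become a neutron (β⁺ emission or electron capture).

beta-plus decay or electron capture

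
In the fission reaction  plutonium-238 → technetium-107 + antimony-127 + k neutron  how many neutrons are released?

4

Conserve mass number: 238 = 107 + 127 + k, so k = 238 − 234 = 4.
Check atomic number: 94 = 43 + 51 + 0 = 94. ✓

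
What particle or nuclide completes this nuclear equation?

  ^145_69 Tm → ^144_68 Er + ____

proton

Conserve mass number: 145 = 144 + A, so A = 1.
Conserve atomic number: 69 = 68 + Z, so Z = 1.
A = 1 and Z = 1 is ^1_1 H — a proton.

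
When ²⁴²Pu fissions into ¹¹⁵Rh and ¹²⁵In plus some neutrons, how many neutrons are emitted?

2

Conserve mass number: 242 = 115 + 125 + k, so k = 242 − 240 = 2.
Check atomic number: 94 = 45 + 49 + 0 = 94. ✓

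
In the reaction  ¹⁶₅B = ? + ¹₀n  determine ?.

Conserve mass number: 16 = A + 1, so A = 15.
Conserve atomic number: 5 = Z + 0, so Z = 5.
Z = 5 is boron, so the species is ¹⁵₅B.

B-15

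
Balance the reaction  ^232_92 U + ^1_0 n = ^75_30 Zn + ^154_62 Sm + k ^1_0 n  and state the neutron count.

4

Conserve mass number: 233 = 75 + 154 + k, so k = 233 − 229 = 4.
Check atomic number: 92 = 30 + 62 + 0 = 92. ✓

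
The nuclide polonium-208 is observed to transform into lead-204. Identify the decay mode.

alpha decay

ΔA = 204 − 208 = -4; ΔZ = 82 − 84 = -2.
A drops by 4 and Z drops by 2 — the signature of alpha emission.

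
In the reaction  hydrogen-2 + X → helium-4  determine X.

Conserve mass number: 2 + A = 4, so A = 2.
Conserve atomic number: 1 + Z = 2, so Z = 1.
A = 2 and Z = 1 is hydrogen-2 — a deuteron.

deuteron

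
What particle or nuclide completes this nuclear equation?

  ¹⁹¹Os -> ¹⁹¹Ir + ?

beta-minus particle

Conserve mass number: 191 = 191 + A, so A = 0.
Conserve atomic number: 76 = 77 + Z, so Z = -1.
A = 0 and Z = -1 is e⁻ — a beta-minus particle.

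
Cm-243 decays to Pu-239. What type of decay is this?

ΔA = 239 − 243 = -4; ΔZ = 94 − 96 = -2.
A drops by 4 and Z drops by 2 — the signature of alpha emission.

alpha decay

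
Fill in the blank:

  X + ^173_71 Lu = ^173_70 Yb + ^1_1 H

Conserve mass number: A + 173 = 173 + 1, so A = 1.
Conserve atomic number: Z + 71 = 70 + 1, so Z = 0.
A = 1 and Z = 0 is ^1_0 n — a neutron.

neutron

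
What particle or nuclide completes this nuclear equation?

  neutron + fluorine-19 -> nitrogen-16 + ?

Conserve mass number: 1 + 19 = 16 + A, so A = 4.
Conserve atomic number: 0 + 9 = 7 + Z, so Z = 2.
A = 4 and Z = 2 is helium-4 — an alpha particle.

alpha particle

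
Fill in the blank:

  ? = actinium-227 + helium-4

Pa-231

Conserve mass number: A = 227 + 4, so A = 231.
Conserve atomic number: Z = 89 + 2, so Z = 91.
Z = 91 is protactinium, so the species is protactinium-231.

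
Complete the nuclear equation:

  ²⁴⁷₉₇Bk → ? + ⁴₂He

Am-243

Conserve mass number: 247 = A + 4, so A = 243.
Conserve atomic number: 97 = Z + 2, so Z = 95.
Z = 95 is americium, so the species is ²⁴³₉₅Am.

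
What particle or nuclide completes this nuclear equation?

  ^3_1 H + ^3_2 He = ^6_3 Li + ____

gamma ray

Conserve mass number: 3 + 3 = 6 + A, so A = 0.
Conserve atomic number: 1 + 2 = 3 + Z, so Z = 0.
A = 0 and Z = 0 is ^0_0 γ — a gamma ray.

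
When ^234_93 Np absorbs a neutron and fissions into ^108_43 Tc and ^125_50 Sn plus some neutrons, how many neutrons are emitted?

Conserve mass number: 235 = 108 + 125 + k, so k = 235 − 233 = 2.
Check atomic number: 93 = 43 + 50 + 0 = 93. ✓

2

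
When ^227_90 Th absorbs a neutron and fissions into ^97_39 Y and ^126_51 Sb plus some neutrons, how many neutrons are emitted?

5

Conserve mass number: 228 = 97 + 126 + k, so k = 228 − 223 = 5.
Check atomic number: 90 = 39 + 51 + 0 = 90. ✓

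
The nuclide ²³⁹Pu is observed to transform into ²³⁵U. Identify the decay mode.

ΔA = 235 − 239 = -4; ΔZ = 92 − 94 = -2.
A drops by 4 and Z drops by 2 — the signature of alpha emission.

alpha decay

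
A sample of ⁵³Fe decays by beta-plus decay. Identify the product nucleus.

Beta-plus decay: mass number changes by +0, atomic number by -1.
A: 53 = 53; Z: 26 − 1 = 25.
Z = 25 is manganese, so the daughter is ⁵³Mn.

Mn-53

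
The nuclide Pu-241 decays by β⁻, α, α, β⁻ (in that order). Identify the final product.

Start: (A, Z) = (241, 94).
After β⁻: (241, 95).
After α: (237, 93).
After α: (233, 91).
After β⁻: (233, 92).
Z = 92 is uranium.

U-233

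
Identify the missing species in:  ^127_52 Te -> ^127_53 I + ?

Conserve mass number: 127 = 127 + A, so A = 0.
Conserve atomic number: 52 = 53 + Z, so Z = -1.
A = 0 and Z = -1 is ^0_-1 e — a beta-minus particle.

beta-minus particle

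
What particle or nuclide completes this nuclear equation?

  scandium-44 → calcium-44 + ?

positron

Conserve mass number: 44 = 44 + A, so A = 0.
Conserve atomic number: 21 = 20 + Z, so Z = 1.
A = 0 and Z = 1 is e⁺ — a positron.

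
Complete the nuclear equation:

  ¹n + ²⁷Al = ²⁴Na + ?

alpha particle

Conserve mass number: 1 + 27 = 24 + A, so A = 4.
Conserve atomic number: 0 + 13 = 11 + Z, so Z = 2.
A = 4 and Z = 2 is ⁴He — an alpha particle.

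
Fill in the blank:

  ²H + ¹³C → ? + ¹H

C-14

Conserve mass number: 2 + 13 = A + 1, so A = 14.
Conserve atomic number: 1 + 6 = Z + 1, so Z = 6.
Z = 6 is carbon, so the species is ¹⁴C.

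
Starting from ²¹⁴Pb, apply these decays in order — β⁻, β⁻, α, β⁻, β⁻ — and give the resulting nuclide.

Start: (A, Z) = (214, 82).
After β⁻: (214, 83).
After β⁻: (214, 84).
After α: (210, 82).
After β⁻: (210, 83).
After β⁻: (210, 84).
Z = 84 is polonium.

Po-210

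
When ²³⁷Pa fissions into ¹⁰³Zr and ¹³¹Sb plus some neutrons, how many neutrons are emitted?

3

Conserve mass number: 237 = 103 + 131 + k, so k = 237 − 234 = 3.
Check atomic number: 91 = 40 + 51 + 0 = 91. ✓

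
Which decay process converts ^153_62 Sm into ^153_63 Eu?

ΔA = 153 − 153 = 0; ΔZ = 63 − 62 = +1.
A is unchanged and Z rises by 1 — a neutron has become a proton (β⁻ decay).

beta-minus decay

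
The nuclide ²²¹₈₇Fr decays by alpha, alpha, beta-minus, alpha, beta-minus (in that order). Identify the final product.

Start: (A, Z) = (221, 87).
After α: (217, 85).
After α: (213, 83).
After β⁻: (213, 84).
After α: (209, 82).
After β⁻: (209, 83).
Z = 83 is bismuth.

Bi-209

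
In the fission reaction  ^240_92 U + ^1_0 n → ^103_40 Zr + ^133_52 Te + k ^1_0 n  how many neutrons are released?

Conserve mass number: 241 = 103 + 133 + k, so k = 241 − 236 = 5.
Check atomic number: 92 = 40 + 52 + 0 = 92. ✓

5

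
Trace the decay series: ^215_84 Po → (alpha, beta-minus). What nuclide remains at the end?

Bi-211

Start: (A, Z) = (215, 84).
After α: (211, 82).
After β⁻: (211, 83).
Z = 83 is bismuth.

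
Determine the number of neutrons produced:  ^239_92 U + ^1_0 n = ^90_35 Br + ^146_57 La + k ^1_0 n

4

Conserve mass number: 240 = 90 + 146 + k, so k = 240 − 236 = 4.
Check atomic number: 92 = 35 + 57 + 0 = 92. ✓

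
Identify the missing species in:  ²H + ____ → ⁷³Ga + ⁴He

Conserve mass number: 2 + A = 73 + 4, so A = 75.
Conserve atomic number: 1 + Z = 31 + 2, so Z = 32.
Z = 32 is germanium, so the species is ⁷⁵Ge.

Ge-75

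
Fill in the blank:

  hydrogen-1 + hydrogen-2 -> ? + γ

Conserve mass number: 1 + 2 = A + 0, so A = 3.
Conserve atomic number: 1 + 1 = Z + 0, so Z = 2.
Z = 2 is helium, so the species is helium-3.

He-3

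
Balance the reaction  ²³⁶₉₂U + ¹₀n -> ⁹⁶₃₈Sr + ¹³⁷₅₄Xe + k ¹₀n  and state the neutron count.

4

Conserve mass number: 237 = 96 + 137 + k, so k = 237 − 233 = 4.
Check atomic number: 92 = 38 + 54 + 0 = 92. ✓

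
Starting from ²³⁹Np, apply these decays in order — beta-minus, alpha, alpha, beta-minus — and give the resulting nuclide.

Start: (A, Z) = (239, 93).
After β⁻: (239, 94).
After α: (235, 92).
After α: (231, 90).
After β⁻: (231, 91).
Z = 91 is protactinium.

Pa-231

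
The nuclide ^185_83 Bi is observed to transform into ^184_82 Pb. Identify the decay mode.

ΔA = 184 − 185 = -1; ΔZ = 82 − 83 = -1.
A drops by 1 and Z drops by 1 — a proton was emitted.

proton emission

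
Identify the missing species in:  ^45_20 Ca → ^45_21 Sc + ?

beta-minus particle

Conserve mass number: 45 = 45 + A, so A = 0.
Conserve atomic number: 20 = 21 + Z, so Z = -1.
A = 0 and Z = -1 is ^0_-1 e — a beta-minus particle.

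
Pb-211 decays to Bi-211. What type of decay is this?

beta-minus decay

ΔA = 211 − 211 = 0; ΔZ = 83 − 82 = +1.
A is unchanged and Z rises by 1 — a neutron has become a proton (β⁻ decay).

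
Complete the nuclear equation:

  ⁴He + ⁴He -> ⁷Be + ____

Conserve mass number: 4 + 4 = 7 + A, so A = 1.
Conserve atomic number: 2 + 2 = 4 + Z, so Z = 0.
A = 1 and Z = 0 is ¹n — a neutron.

neutron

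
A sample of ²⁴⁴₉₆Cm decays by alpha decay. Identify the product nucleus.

Alpha decay: mass number changes by -4, atomic number by -2.
A: 244 − 4 = 240; Z: 96 − 2 = 94.
Z = 94 is plutonium, so the daughter is ²⁴⁰₉₄Pu.

Pu-240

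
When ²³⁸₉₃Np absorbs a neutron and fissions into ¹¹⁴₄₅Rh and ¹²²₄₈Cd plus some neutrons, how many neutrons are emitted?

Conserve mass number: 239 = 114 + 122 + k, so k = 239 − 236 = 3.
Check atomic number: 93 = 45 + 48 + 0 = 93. ✓

3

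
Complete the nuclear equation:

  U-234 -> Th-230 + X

alpha particle

Conserve mass number: 234 = 230 + A, so A = 4.
Conserve atomic number: 92 = 90 + Z, so Z = 2.
A = 4 and Z = 2 is He-4 — an alpha particle.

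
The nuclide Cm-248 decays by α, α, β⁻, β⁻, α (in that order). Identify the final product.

U-236

Start: (A, Z) = (248, 96).
After α: (244, 94).
After α: (240, 92).
After β⁻: (240, 93).
After β⁻: (240, 94).
After α: (236, 92).
Z = 92 is uranium.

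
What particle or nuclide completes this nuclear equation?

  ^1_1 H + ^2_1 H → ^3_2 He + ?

Conserve mass number: 1 + 2 = 3 + A, so A = 0.
Conserve atomic number: 1 + 1 = 2 + Z, so Z = 0.
A = 0 and Z = 0 is ^0_0 γ — a gamma ray.

gamma ray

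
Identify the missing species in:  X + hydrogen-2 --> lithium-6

alpha particle

Conserve mass number: A + 2 = 6, so A = 4.
Conserve atomic number: Z + 1 = 3, so Z = 2.
A = 4 and Z = 2 is helium-4 — an alpha particle.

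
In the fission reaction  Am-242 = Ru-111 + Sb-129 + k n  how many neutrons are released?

Conserve mass number: 242 = 111 + 129 + k, so k = 242 − 240 = 2.
Check atomic number: 95 = 44 + 51 + 0 = 95. ✓

2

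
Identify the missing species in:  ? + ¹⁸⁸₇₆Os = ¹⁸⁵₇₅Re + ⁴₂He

proton

Conserve mass number: A + 188 = 185 + 4, so A = 1.
Conserve atomic number: Z + 76 = 75 + 2, so Z = 1.
A = 1 and Z = 1 is ¹₁H — a proton.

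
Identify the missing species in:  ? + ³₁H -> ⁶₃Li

Conserve mass number: A + 3 = 6, so A = 3.
Conserve atomic number: Z + 1 = 3, so Z = 2.
Z = 2 is helium, so the species is ³₂He.

He-3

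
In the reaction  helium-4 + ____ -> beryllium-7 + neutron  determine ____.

alpha particle

Conserve mass number: 4 + A = 7 + 1, so A = 4.
Conserve atomic number: 2 + Z = 4 + 0, so Z = 2.
A = 4 and Z = 2 is helium-4 — an alpha particle.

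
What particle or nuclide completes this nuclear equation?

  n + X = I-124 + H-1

Conserve mass number: 1 + A = 124 + 1, so A = 124.
Conserve atomic number: 0 + Z = 53 + 1, so Z = 54.
Z = 54 is xenon, so the species is Xe-124.

Xe-124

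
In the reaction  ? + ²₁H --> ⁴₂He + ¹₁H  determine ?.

Conserve mass number: A + 2 = 4 + 1, so A = 3.
Conserve atomic number: Z + 1 = 2 + 1, so Z = 2.
Z = 2 is helium, so the species is ³₂He.

He-3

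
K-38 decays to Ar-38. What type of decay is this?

ΔA = 38 − 38 = 0; ΔZ = 18 − 19 = -1.
A is unchanged and Z drops by 1 — a proton has become a neutron (β⁺ emission or electron capture).

beta-plus decay or electron capture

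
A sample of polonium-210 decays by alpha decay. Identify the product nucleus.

Pb-206

Alpha decay: mass number changes by -4, atomic number by -2.
A: 210 − 4 = 206; Z: 84 − 2 = 82.
Z = 82 is lead, so the daughter is lead-206.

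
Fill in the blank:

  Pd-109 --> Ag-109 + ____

Conserve mass number: 109 = 109 + A, so A = 0.
Conserve atomic number: 46 = 47 + Z, so Z = -1.
A = 0 and Z = -1 is e⁻ — a beta-minus particle.

beta-minus particle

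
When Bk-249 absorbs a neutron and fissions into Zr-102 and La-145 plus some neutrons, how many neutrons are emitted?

3

Conserve mass number: 250 = 102 + 145 + k, so k = 250 − 247 = 3.
Check atomic number: 97 = 40 + 57 + 0 = 97. ✓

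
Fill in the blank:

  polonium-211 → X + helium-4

Conserve mass number: 211 = A + 4, so A = 207.
Conserve atomic number: 84 = Z + 2, so Z = 82.
Z = 82 is lead, so the species is lead-207.

Pb-207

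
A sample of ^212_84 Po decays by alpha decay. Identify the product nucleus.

Pb-208

Alpha decay: mass number changes by -4, atomic number by -2.
A: 212 − 4 = 208; Z: 84 − 2 = 82.
Z = 82 is lead, so the daughter is ^208_82 Pb.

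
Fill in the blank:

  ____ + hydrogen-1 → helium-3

Conserve mass number: A + 1 = 3, so A = 2.
Conserve atomic number: Z + 1 = 2, so Z = 1.
A = 2 and Z = 1 is hydrogen-2 — a deuteron.

deuteron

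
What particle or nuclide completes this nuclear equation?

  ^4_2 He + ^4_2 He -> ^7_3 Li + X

proton

Conserve mass number: 4 + 4 = 7 + A, so A = 1.
Conserve atomic number: 2 + 2 = 3 + Z, so Z = 1.
A = 1 and Z = 1 is ^1_1 H — a proton.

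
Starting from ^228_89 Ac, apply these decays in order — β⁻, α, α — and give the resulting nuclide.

Rn-220

Start: (A, Z) = (228, 89).
After β⁻: (228, 90).
After α: (224, 88).
After α: (220, 86).
Z = 86 is radon.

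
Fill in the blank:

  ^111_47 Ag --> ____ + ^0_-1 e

Cd-111

Conserve mass number: 111 = A + 0, so A = 111.
Conserve atomic number: 47 = Z − 1, so Z = 48.
Z = 48 is cadmium, so the species is ^111_48 Cd.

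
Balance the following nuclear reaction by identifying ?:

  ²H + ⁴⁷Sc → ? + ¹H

Sc-48

Conserve mass number: 2 + 47 = A + 1, so A = 48.
Conserve atomic number: 1 + 21 = Z + 1, so Z = 21.
Z = 21 is scandium, so the species is ⁴⁸Sc.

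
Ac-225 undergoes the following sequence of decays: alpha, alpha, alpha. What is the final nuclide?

Bi-213

Start: (A, Z) = (225, 89).
After α: (221, 87).
After α: (217, 85).
After α: (213, 83).
Z = 83 is bismuth.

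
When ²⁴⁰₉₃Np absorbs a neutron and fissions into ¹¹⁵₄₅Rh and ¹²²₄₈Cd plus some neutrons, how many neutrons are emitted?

4

Conserve mass number: 241 = 115 + 122 + k, so k = 241 − 237 = 4.
Check atomic number: 93 = 45 + 48 + 0 = 93. ✓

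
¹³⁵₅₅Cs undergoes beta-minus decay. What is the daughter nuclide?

Ba-135

Beta-minus decay: mass number changes by +0, atomic number by +1.
A: 135 = 135; Z: 55 + 1 = 56.
Z = 56 is barium, so the daughter is ¹³⁵₅₆Ba.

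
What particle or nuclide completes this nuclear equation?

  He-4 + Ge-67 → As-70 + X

proton

Conserve mass number: 4 + 67 = 70 + A, so A = 1.
Conserve atomic number: 2 + 32 = 33 + Z, so Z = 1.
A = 1 and Z = 1 is H-1 — a proton.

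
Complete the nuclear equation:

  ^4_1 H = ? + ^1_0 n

Conserve mass number: 4 = A + 1, so A = 3.
Conserve atomic number: 1 = Z + 0, so Z = 1.
A = 3 and Z = 1 is ^3_1 H — a triton.

H-3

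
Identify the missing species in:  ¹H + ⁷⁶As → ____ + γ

Se-77

Conserve mass number: 1 + 76 = A + 0, so A = 77.
Conserve atomic number: 1 + 33 = Z + 0, so Z = 34.
Z = 34 is selenium, so the species is ⁷⁷Se.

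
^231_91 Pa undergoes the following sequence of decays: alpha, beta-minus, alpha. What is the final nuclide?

Start: (A, Z) = (231, 91).
After α: (227, 89).
After β⁻: (227, 90).
After α: (223, 88).
Z = 88 is radium.

Ra-223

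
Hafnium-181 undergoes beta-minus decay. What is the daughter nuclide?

Beta-minus decay: mass number changes by +0, atomic number by +1.
A: 181 = 181; Z: 72 + 1 = 73.
Z = 73 is tantalum, so the daughter is tantalum-181.

Ta-181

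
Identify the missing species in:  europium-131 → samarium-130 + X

Conserve mass number: 131 = 130 + A, so A = 1.
Conserve atomic number: 63 = 62 + Z, so Z = 1.
A = 1 and Z = 1 is hydrogen-1 — a proton.

proton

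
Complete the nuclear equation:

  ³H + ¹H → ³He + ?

neutron

Conserve mass number: 3 + 1 = 3 + A, so A = 1.
Conserve atomic number: 1 + 1 = 2 + Z, so Z = 0.
A = 1 and Z = 0 is ¹n — a neutron.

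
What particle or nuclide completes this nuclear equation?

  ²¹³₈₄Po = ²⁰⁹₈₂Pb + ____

alpha particle

Conserve mass number: 213 = 209 + A, so A = 4.
Conserve atomic number: 84 = 82 + Z, so Z = 2.
A = 4 and Z = 2 is ⁴₂He — an alpha particle.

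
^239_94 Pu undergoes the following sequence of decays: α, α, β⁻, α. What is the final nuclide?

Start: (A, Z) = (239, 94).
After α: (235, 92).
After α: (231, 90).
After β⁻: (231, 91).
After α: (227, 89).
Z = 89 is actinium.

Ac-227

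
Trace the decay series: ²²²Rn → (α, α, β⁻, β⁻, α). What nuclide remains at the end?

Start: (A, Z) = (222, 86).
After α: (218, 84).
After α: (214, 82).
After β⁻: (214, 83).
After β⁻: (214, 84).
After α: (210, 82).
Z = 82 is lead.

Pb-210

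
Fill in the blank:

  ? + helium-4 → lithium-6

deuteron

Conserve mass number: A + 4 = 6, so A = 2.
Conserve atomic number: Z + 2 = 3, so Z = 1.
A = 2 and Z = 1 is hydrogen-2 — a deuteron.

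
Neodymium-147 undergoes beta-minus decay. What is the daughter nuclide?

Beta-minus decay: mass number changes by +0, atomic number by +1.
A: 147 = 147; Z: 60 + 1 = 61.
Z = 61 is promethium, so the daughter is promethium-147.

Pm-147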